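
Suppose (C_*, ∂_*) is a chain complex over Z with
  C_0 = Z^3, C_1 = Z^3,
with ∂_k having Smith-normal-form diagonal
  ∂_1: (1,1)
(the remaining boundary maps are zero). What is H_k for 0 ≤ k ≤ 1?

H_0 ≅ Z,  H_1 ≅ Z.

H_0: b_0 = 3 − 0 − 2 = 1; torsion from ∂_1 factors > 1: none. So H_0 ≅ Z.
H_1: b_1 = 3 − 2 − 0 = 1; torsion from ∂_2 factors > 1: none. So H_1 ≅ Z.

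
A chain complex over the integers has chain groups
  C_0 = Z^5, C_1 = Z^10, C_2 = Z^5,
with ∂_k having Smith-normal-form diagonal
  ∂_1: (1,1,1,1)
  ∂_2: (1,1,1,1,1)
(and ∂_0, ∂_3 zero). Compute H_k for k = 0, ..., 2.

H_0 ≅ Z,  H_1 ≅ Z,  H_2 = 0.

H_0: b_0 = 5 − 0 − 4 = 1; torsion from ∂_1 factors > 1: none. So H_0 ≅ Z.
H_1: b_1 = 10 − 4 − 5 = 1; torsion from ∂_2 factors > 1: none. So H_1 ≅ Z.
H_2: b_2 = 5 − 5 − 0 = 0; torsion from ∂_3 factors > 1: none. So H_2 ≅ 0.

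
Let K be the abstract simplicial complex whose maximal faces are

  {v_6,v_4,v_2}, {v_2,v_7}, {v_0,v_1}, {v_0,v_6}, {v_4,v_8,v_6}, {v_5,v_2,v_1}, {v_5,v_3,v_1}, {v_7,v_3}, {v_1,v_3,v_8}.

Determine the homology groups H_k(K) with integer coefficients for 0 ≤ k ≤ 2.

Order the vertices as v_0 < v_1 < v_2 < v_3 < v_4 < v_5 < v_6 < v_7 < v_8. Listing each simplex with vertices in this order, K has dimension 2 with simplices:

  0-simplices (9): [v_0], [v_1], [v_2], [v_3], [v_4], [v_5], [v_6], [v_7], [v_8]
  1-simplices (16): (16 of them)
  2-simplices (5): [v_1,v_2,v_5], [v_1,v_3,v_5], [v_1,v_3,v_8], [v_2,v_4,v_6], [v_4,v_6,v_8]

Hence C_0 ≅ Z^9, C_1 ≅ Z^16, C_2 ≅ Z^5.

Boundary ∂_1: C_1 → C_0 is given by ∂[p,q] = [q] − [p].
As a 9×16 matrix over Z this has rank 8, with invariant factors (1,1,1,1,1,1,1,1).

∂_2: C_2 → C_1 acts by ∂[p,q,r] = [q,r] − [p,r] + [p,q]. For instance
  ∂[v_1,v_3,v_5] = [v_3,v_5] − [v_1,v_5] + [v_1,v_3],
  ∂[v_1,v_2,v_5] = [v_2,v_5] − [v_1,v_5] + [v_1,v_2].
As a 16×5 matrix over Z this has rank 5, with invariant factors (1,1,1,1,1).

Reading off H_k = ker ∂_k / im ∂_{k+1}:

  H_0: rank C_0 − rank ∂_1 = 9 − 8 = 1, and the invariant factors of ∂_1 are all 1, so H_0 = Z.
  H_1: rank ker ∂_1 − rank ∂_2 = (16 − 8) − 5 = 3, and the invariant factors of ∂_2 are all 1, so H_1 = Z^3.
  H_2: rank ker ∂_2 − rank ∂_3 = (5 − 5) − 0 = 0, and there is no ∂_3, so H_2 = 0.

As a check, the Euler characteristic is 9 − 16 + 5 = -2, which agrees with 1 − 3 + 0 = -2.

H_0 ≅ Z,  H_1 ≅ Z^3,  H_2 = 0.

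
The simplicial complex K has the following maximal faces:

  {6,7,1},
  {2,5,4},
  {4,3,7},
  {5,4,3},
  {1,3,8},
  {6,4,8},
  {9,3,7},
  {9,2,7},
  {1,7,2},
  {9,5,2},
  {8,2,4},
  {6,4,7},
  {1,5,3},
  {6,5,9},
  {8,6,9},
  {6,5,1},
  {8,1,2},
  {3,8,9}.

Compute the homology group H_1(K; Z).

H_1 ≅ Z^2.

Order the vertices as 1 < 2 < 3 < 4 < 5 < 6 < 7 < 8 < 9. Listing each simplex with vertices in this order, K has dimension 2 with simplices:

  0-simplices (9): [1], [2], [3], [4], [5], [6], [7], [8], [9]
  1-simplices (27): (27 of them)
  2-simplices (18): [1,2,7], [1,2,8], [1,3,5], [1,3,8], [1,5,6], [1,6,7], [2,4,5], [2,4,8], [2,5,9], [2,7,9], [3,4,5], [3,4,7], [3,7,9], [3,8,9], [4,6,7], [4,6,8], [5,6,9], [6,8,9]

Hence C_0 ≅ Z^9, C_1 ≅ Z^27, C_2 ≅ Z^18.

∂_1: C_1 → C_0 maps an edge to its endpoints' difference, ∂[p,q] = q − p. For instance
  ∂[1,5] = [5] − [1].
As a 9×27 matrix over Z this has rank 8, with invariant factors (1,1,1,1,1,1,1,1).

The boundary map ∂_2: C_2 → C_1 sends each 2-simplex [p,q,r] to [q,r] − [p,r] + [p,q]. For instance
  ∂[3,4,7] = [4,7] − [3,7] + [3,4],
  ∂[2,4,8] = [4,8] − [2,8] + [2,4].
The resulting 27×18 matrix has rank 17, and its Smith normal form has invariant factors (1,1,1,1,1,1,1,1,1,1,1,1,1,1,1,1,1).

Reading off H_k = ker ∂_k / im ∂_{k+1}:

  H_1: rank ker ∂_1 − rank ∂_2 = (27 − 8) − 17 = 2, and the invariant factors of ∂_2 are all 1, so H_1 = Z^2.

(K is a triangulation of the torus T^2.)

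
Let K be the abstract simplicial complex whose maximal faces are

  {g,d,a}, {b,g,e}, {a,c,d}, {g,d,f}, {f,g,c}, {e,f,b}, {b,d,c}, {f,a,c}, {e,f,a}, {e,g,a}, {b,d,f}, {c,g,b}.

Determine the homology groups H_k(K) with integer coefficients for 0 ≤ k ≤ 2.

H_0 = Z,  H_1 = Z_2,  H_2 = 0.

We work with the vertex ordering a < b < c < d < e < f < g. The simplices of K, each written with vertices in increasing order, are:

  0-simplices (7): a, b, c, d, e, f, g
  1-simplices (18): ac, ad, ae, af, ag, bc, bd, be, bf, bg, cd, cf, cg, df, dg, ef, eg, fg
  2-simplices (12): acd, acf, adg, aef, aeg, bcd, bcg, bdf, bef, beg, cfg, dfg

Hence C_0 ≅ Z^7, C_1 ≅ Z^18, C_2 ≅ Z^12.

∂_1: C_1 → C_0 maps an edge to its endpoints' difference, ∂[p,q] = q − p.
As a 7×18 matrix over Z this has rank 6, with invariant factors (1,1,1,1,1,1).

∂_2: C_2 → C_1 maps a triangle to the signed sum of its edges. For instance
  ∂bcg = cg − bg + bc,
  ∂acf = cf − af + ac.
This gives a 18×12 integer matrix of rank 12; reducing to Smith normal form yields diagonal entries (1,1,1,1,1,1,1,1,1,1,1,2).

Computing H_k = (kernel of ∂_k) / (image of ∂_{k+1}):

  H_0: rank C_0 − rank ∂_1 = 7 − 6 = 1, and the invariant factors of ∂_1 are all 1, so H_0 = Z.
  H_1: rank ker ∂_1 − rank ∂_2 = (18 − 6) − 12 = 0, and ∂_2 has invariant factor 2 > 1, so H_1 = Z_2.
  H_2: rank ker ∂_2 − rank ∂_3 = (12 − 12) − 0 = 0, and there is no ∂_3, so H_2 = 0.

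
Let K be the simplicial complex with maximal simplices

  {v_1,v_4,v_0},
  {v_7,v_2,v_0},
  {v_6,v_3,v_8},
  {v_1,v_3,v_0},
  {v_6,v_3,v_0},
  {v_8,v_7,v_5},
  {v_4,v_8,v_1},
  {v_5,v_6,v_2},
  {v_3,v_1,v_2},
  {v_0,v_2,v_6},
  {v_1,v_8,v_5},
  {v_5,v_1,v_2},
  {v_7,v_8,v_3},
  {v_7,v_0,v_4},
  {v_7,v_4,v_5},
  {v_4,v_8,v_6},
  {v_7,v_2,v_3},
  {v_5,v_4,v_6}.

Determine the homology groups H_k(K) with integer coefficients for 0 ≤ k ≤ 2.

H_0 ≅ Z,  H_1 ≅ Z × Z/2,  H_2 = 0.

Fix the vertex order v_0 < v_1 < v_2 < v_3 < v_4 < v_5 < v_6 < v_7 < v_8 and write every simplex with vertices in increasing order. Then dim K = 2 and the simplices of K are:

  0-simplices (9): [v_0], [v_1], [v_2], [v_3], [v_4], [v_5], [v_6], [v_7], [v_8]
  1-simplices (27): (27 of them)
  2-simplices (18): (18 of them)

giving chain groups C_0 ≅ Z^9, C_1 ≅ Z^27, C_2 ≅ Z^18.

Boundary ∂_1: C_1 → C_0 maps an edge to its endpoints' difference, ∂[p,q] = q − p. For instance
  ∂[v_4,v_7] = [v_7] − [v_4].
As a 9×27 matrix over Z this has rank 8, with invariant factors (1,1,1,1,1,1,1,1).

The boundary map ∂_2: C_2 → C_1 maps a triangle to the signed sum of its edges. For instance
  ∂[v_1,v_5,v_8] = [v_5,v_8] − [v_1,v_8] + [v_1,v_5],
  ∂[v_5,v_7,v_8] = [v_7,v_8] − [v_5,v_8] + [v_5,v_7].
This gives a 27×18 integer matrix of rank 18; reducing to Smith normal form yields diagonal entries (1,1,1,1,1,1,1,1,1,1,1,1,1,1,1,1,1,2).

Computing H_k = (kernel of ∂_k) / (image of ∂_{k+1}):

  H_0: rank C_0 − rank ∂_1 = 9 − 8 = 1, and the invariant factors of ∂_1 are all 1, so H_0 = Z.
  H_1: rank ker ∂_1 − rank ∂_2 = (27 − 8) − 18 = 1, and ∂_2 has invariant factor 2 > 1, so H_1 = Z × Z/2.
  H_2: rank ker ∂_2 − rank ∂_3 = (18 − 18) − 0 = 0, and there is no ∂_3, so H_2 = 0.

As a check, the Euler characteristic is 9 − 27 + 18 = 0, which agrees with 1 − 1 + 0 = 0.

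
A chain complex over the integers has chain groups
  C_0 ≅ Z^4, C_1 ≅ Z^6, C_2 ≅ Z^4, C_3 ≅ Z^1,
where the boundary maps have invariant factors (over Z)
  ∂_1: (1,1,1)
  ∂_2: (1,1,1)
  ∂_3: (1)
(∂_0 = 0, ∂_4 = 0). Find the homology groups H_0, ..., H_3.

H_0 = Z,  H_1 = 0,  H_2 = 0,  H_3 = 0.

H_0: b_0 = 4 − 0 − 3 = 1; torsion from ∂_1 factors > 1: none. So H_0 = Z.
H_1: b_1 = 6 − 3 − 3 = 0; torsion from ∂_2 factors > 1: none. So H_1 = 0.
H_2: b_2 = 4 − 3 − 1 = 0; torsion from ∂_3 factors > 1: none. So H_2 = 0.
H_3: b_3 = 1 − 1 − 0 = 0; torsion from ∂_4 factors > 1: none. So H_3 = 0.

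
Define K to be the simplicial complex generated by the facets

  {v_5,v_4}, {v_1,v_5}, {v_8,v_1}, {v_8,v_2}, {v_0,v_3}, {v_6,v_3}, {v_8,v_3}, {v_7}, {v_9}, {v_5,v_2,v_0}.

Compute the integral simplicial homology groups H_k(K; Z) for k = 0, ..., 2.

We work with the vertex ordering v_0 < v_1 < v_2 < v_3 < v_4 < v_5 < v_6 < v_7 < v_8 < v_9. The simplices of K, each written with vertices in increasing order, are:

  0-simplices (10): [v_0], [v_1], [v_2], [v_3], [v_4], [v_5], [v_6], [v_7], [v_8], [v_9]
  1-simplices (10): [v_0,v_2], [v_0,v_3], [v_0,v_5], [v_1,v_5], [v_1,v_8], [v_2,v_5], [v_2,v_8], [v_3,v_6], [v_3,v_8], [v_4,v_5]
  2-simplices (1): [v_0,v_2,v_5]

so the chain groups are C_0 ≅ Z^10, C_1 ≅ Z^10, C_2 ≅ Z^1.

Boundary ∂_1: C_1 → C_0 maps an edge to its endpoints' difference, ∂[p,q] = q − p.
The resulting 10×10 matrix has rank 7, and its Smith normal form has invariant factors (1,1,1,1,1,1,1).

The boundary map ∂_2: C_2 → C_1 acts by ∂[p,q,r] = [q,r] − [p,r] + [p,q]. For instance
  ∂[v_0,v_2,v_5] = [v_2,v_5] − [v_0,v_5] + [v_0,v_2].
As a 10×1 matrix over Z this has rank 1, with invariant factors (1).

Computing H_k = (kernel of ∂_k) / (image of ∂_{k+1}):

  H_0: rank C_0 − rank ∂_1 = 10 − 7 = 3, and the invariant factors of ∂_1 are all 1, so H_0 = Z^3.
  H_1: rank ker ∂_1 − rank ∂_2 = (10 − 7) − 1 = 2, and the invariant factors of ∂_2 are all 1, so H_1 = Z^2.
  H_2: rank ker ∂_2 − rank ∂_3 = (1 − 1) − 0 = 0, and there is no ∂_3, so H_2 = 0.

H_0 = Z^3,  H_1 = Z^2,  H_2 = 0.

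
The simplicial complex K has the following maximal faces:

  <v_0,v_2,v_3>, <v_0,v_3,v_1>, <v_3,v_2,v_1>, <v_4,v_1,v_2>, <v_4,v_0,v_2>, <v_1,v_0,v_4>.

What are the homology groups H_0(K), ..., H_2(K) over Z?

Order the vertices as v_0 < v_1 < v_2 < v_3 < v_4. Listing each simplex with vertices in this order, K has dimension 2 with simplices:

  0-simplices (5): [v_0], [v_1], [v_2], [v_3], [v_4]
  1-simplices (9): [v_0,v_1], [v_0,v_2], [v_0,v_3], [v_0,v_4], [v_1,v_2], [v_1,v_3], [v_1,v_4], [v_2,v_3], [v_2,v_4]
  2-simplices (6): [v_0,v_1,v_3], [v_0,v_1,v_4], [v_0,v_2,v_3], [v_0,v_2,v_4], [v_1,v_2,v_3], [v_1,v_2,v_4]

giving chain groups C_0 ≅ Z^5, C_1 ≅ Z^9, C_2 ≅ Z^6.

The boundary map ∂_1: C_1 → C_0 sends each edge [p,q] (with p < q) to q − p.
As a 5×9 matrix over Z this has rank 4, with invariant factors (1,1,1,1).

Boundary ∂_2: C_2 → C_1 acts by ∂[p,q,r] = [q,r] − [p,r] + [p,q]. For instance
  ∂[v_0,v_1,v_4] = [v_1,v_4] − [v_0,v_4] + [v_0,v_1],
  ∂[v_0,v_1,v_3] = [v_1,v_3] − [v_0,v_3] + [v_0,v_1].
The resulting 9×6 matrix has rank 5, and its Smith normal form has invariant factors (1,1,1,1,1).

Now H_k = ker ∂_k / im ∂_{k+1}, so:

  H_0: rank C_0 − rank ∂_1 = 5 − 4 = 1, and the invariant factors of ∂_1 are all 1, so H_0 ≅ Z.
  H_1: rank ker ∂_1 − rank ∂_2 = (9 − 4) − 5 = 0, and the invariant factors of ∂_2 are all 1, so H_1 ≅ 0.
  H_2: rank ker ∂_2 − rank ∂_3 = (6 − 5) − 0 = 1, and there is no ∂_3, so H_2 ≅ Z.

(K is a triangulation of the 2-sphere S^2.)

H_0 ≅ Z,  H_1 = 0,  H_2 ≅ Z.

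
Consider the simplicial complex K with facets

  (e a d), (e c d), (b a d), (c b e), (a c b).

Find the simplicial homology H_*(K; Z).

H_0 = Z,  H_1 = Z,  H_2 = 0.

K has 5 vertices, 10 edges, 5 triangles.
rank ∂_0 = 0, rank ∂_1 = 4 ⇒ b_0 = 5 − 0 − 4 = 1; all invariant factors of ∂_1 are 1 so no torsion. So H_0 = Z.
rank ∂_1 = 4, rank ∂_2 = 5 ⇒ b_1 = 10 − 4 − 5 = 1; all invariant factors of ∂_2 are 1 so no torsion. So H_1 = Z.
rank ∂_2 = 5, rank ∂_3 = 0 ⇒ b_2 = 5 − 5 − 0 = 0. So H_2 = 0.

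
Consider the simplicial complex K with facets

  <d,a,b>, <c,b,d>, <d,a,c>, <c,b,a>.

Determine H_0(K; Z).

Take the total order a < b < c < d on the vertex set. Then K (dimension 2) consists of the simplices:

  0-simplices (4): a, b, c, d
  1-simplices (6): ab, ac, ad, bc, bd, cd
  2-simplices (4): abc, abd, acd, bcd

so the chain groups are C_0 ≅ Z^4, C_1 ≅ Z^6, C_2 ≅ Z^4.

Boundary ∂_1: C_1 → C_0 maps an edge to its endpoints' difference, ∂[p,q] = q − p. For instance
  ∂bd = d − b.
As a 4×6 matrix over Z this has rank 3, with invariant factors (1,1,1).

∂_2: C_2 → C_1 maps a triangle to the signed sum of its edges. For instance
  ∂acd = cd − ad + ac,
  ∂bcd = cd − bd + bc.
This gives a 6×4 integer matrix of rank 3; reducing to Smith normal form yields diagonal entries (1,1,1).

Computing H_k = (kernel of ∂_k) / (image of ∂_{k+1}):

  H_0: rank C_0 − rank ∂_1 = 4 − 3 = 1, and the invariant factors of ∂_1 are all 1, so H_0 ≅ Z.

H_0 = Z.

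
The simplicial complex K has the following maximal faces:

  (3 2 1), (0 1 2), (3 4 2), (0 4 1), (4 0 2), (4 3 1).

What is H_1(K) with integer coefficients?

Take the total order 0 < 1 < 2 < 3 < 4 on the vertex set. Then K (dimension 2) consists of the simplices:

  0-simplices (5): [0], [1], [2], [3], [4]
  1-simplices (9): [0,1], [0,2], [0,4], [1,2], [1,3], [1,4], [2,3], [2,4], [3,4]
  2-simplices (6): [0,1,2], [0,1,4], [0,2,4], [1,2,3], [1,3,4], [2,3,4]

giving chain groups C_0 ≅ Z^5, C_1 ≅ Z^9, C_2 ≅ Z^6.

The boundary map ∂_1: C_1 → C_0 is given by ∂[p,q] = [q] − [p].
The resulting 5×9 matrix has rank 4, and its Smith normal form has invariant factors (1,1,1,1).

∂_2: C_2 → C_1 acts by ∂[p,q,r] = [q,r] − [p,r] + [p,q]. For instance
  ∂[0,1,4] = [1,4] − [0,4] + [0,1],
  ∂[2,3,4] = [3,4] − [2,4] + [2,3].
This gives a 9×6 integer matrix of rank 5; reducing to Smith normal form yields diagonal entries (1,1,1,1,1).

Computing H_k = (kernel of ∂_k) / (image of ∂_{k+1}):

  H_1: rank ker ∂_1 − rank ∂_2 = (9 − 4) − 5 = 0, and the invariant factors of ∂_2 are all 1, so H_1 ≅ 0.

H_1 = 0.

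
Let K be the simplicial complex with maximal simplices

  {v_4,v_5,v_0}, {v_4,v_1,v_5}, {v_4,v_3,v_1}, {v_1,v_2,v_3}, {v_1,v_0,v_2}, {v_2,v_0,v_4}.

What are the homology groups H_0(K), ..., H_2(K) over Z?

H_0 ≅ Z,  H_1 ≅ Z,  H_2 = 0.

K has 6 vertices, 12 edges, 6 triangles.
rank ∂_0 = 0, rank ∂_1 = 5 ⇒ b_0 = 6 − 0 − 5 = 1; all invariant factors of ∂_1 are 1 so no torsion. So H_0 ≅ Z.
rank ∂_1 = 5, rank ∂_2 = 6 ⇒ b_1 = 12 − 5 − 6 = 1; all invariant factors of ∂_2 are 1 so no torsion. So H_1 ≅ Z.
rank ∂_2 = 6, rank ∂_3 = 0 ⇒ b_2 = 6 − 6 − 0 = 0. So H_2 ≅ 0.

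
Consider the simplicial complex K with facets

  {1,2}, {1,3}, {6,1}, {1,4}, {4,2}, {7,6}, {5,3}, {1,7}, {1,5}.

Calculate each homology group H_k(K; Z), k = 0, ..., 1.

We work with the vertex ordering 1 < 2 < 3 < 4 < 5 < 6 < 7. The simplices of K, each written with vertices in increasing order, are:

  0-simplices (7): [1], [2], [3], [4], [5], [6], [7]
  1-simplices (9): [1,2], [1,3], [1,4], [1,5], [1,6], [1,7], [2,4], [3,5], [6,7]

giving chain groups C_0 ≅ Z^7, C_1 ≅ Z^9.

The boundary map ∂_1: C_1 → C_0 sends each edge [p,q] (with p < q) to q − p. For instance
  ∂[1,3] = [3] − [1].
The resulting 7×9 matrix has rank 6, and its Smith normal form has invariant factors (1,1,1,1,1,1).

From H_k ≅ ker(∂_k) / im(∂_{k+1}) we obtain:

  H_0: rank C_0 − rank ∂_1 = 7 − 6 = 1, and the invariant factors of ∂_1 are all 1, so H_0 = Z.
  H_1: rank ker ∂_1 − rank ∂_2 = (9 − 6) − 0 = 3, and there is no ∂_2, so H_1 = Z^3.

(K is a triangulation of a wedge of 3 circles.)

H_0 = Z,  H_1 = Z^3.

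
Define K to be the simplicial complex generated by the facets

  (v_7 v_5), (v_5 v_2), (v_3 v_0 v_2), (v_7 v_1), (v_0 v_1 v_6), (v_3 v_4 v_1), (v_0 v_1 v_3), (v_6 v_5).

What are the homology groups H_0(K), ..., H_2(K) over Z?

H_0 ≅ Z,  H_1 ≅ Z^2,  H_2 = 0.

Order the vertices as v_0 < v_1 < v_2 < v_3 < v_4 < v_5 < v_6 < v_7. Listing each simplex with vertices in this order, K has dimension 2 with simplices:

  0-simplices (8): [v_0], [v_1], [v_2], [v_3], [v_4], [v_5], [v_6], [v_7]
  1-simplices (13): [v_0,v_1], [v_0,v_2], [v_0,v_3], [v_0,v_6], [v_1,v_3], [v_1,v_4], [v_1,v_6], [v_1,v_7], [v_2,v_3], [v_2,v_5], [v_3,v_4], [v_5,v_6], [v_5,v_7]
  2-simplices (4): [v_0,v_1,v_3], [v_0,v_1,v_6], [v_0,v_2,v_3], [v_1,v_3,v_4]

Hence C_0 ≅ Z^8, C_1 ≅ Z^13, C_2 ≅ Z^4.

The boundary map ∂_1: C_1 → C_0 is given by ∂[p,q] = [q] − [p].
The resulting 8×13 matrix has rank 7, and its Smith normal form has invariant factors (1,1,1,1,1,1,1).

The boundary map ∂_2: C_2 → C_1 acts by ∂[p,q,r] = [q,r] − [p,r] + [p,q]. For instance
  ∂[v_1,v_3,v_4] = [v_3,v_4] − [v_1,v_4] + [v_1,v_3],
  ∂[v_0,v_1,v_3] = [v_1,v_3] − [v_0,v_3] + [v_0,v_1].
The 13×4 boundary matrix has rank 4 and Smith normal form diag(1,1,1,1).

Now H_k = ker ∂_k / im ∂_{k+1}, so:

  H_0: rank C_0 − rank ∂_1 = 8 − 7 = 1, and the invariant factors of ∂_1 are all 1, so H_0 = Z.
  H_1: rank ker ∂_1 − rank ∂_2 = (13 − 7) − 4 = 2, and the invariant factors of ∂_2 are all 1, so H_1 = Z^2.
  H_2: rank ker ∂_2 − rank ∂_3 = (4 − 4) − 0 = 0, and there is no ∂_3, so H_2 = 0.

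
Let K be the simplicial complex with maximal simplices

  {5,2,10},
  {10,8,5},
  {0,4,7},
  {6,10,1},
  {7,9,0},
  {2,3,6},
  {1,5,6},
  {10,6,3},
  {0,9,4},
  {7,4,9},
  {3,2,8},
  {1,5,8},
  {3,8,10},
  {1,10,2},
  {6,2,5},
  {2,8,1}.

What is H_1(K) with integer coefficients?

H_1 = Z/2Z.

We work with the vertex ordering 0 < 1 < 2 < 3 < 4 < 5 < 6 < 7 < 8 < 9 < 10. The simplices of K, each written with vertices in increasing order, are:

  0-simplices (11): [0], [1], [2], [3], [4], [5], [6], [7], [8], [9], [10]
  1-simplices (24): (24 of them)
  2-simplices (16): [0,4,7], [0,4,9], [0,7,9], [1,2,8], [1,2,10], [1,5,6], [1,5,8], [1,6,10], [2,3,6], [2,3,8], [2,5,6], [2,5,10], [3,6,10], [3,8,10], [4,7,9], [5,8,10]

giving chain groups C_0 ≅ Z^11, C_1 ≅ Z^24, C_2 ≅ Z^16.

The boundary map ∂_1: C_1 → C_0 maps an edge to its endpoints' difference, ∂[p,q] = q − p.
This gives a 11×24 integer matrix of rank 9; reducing to Smith normal form yields diagonal entries (1,1,1,1,1,1,1,1,1).

Boundary ∂_2: C_2 → C_1 acts by ∂[p,q,r] = [q,r] − [p,r] + [p,q]. For instance
  ∂[0,4,9] = [4,9] − [0,9] + [0,4],
  ∂[0,7,9] = [7,9] − [0,9] + [0,7].
As a 24×16 matrix over Z this has rank 15, with invariant factors (1,1,1,1,1,1,1,1,1,1,1,1,1,1,2).

Reading off H_k = ker ∂_k / im ∂_{k+1}:

  H_1: rank ker ∂_1 − rank ∂_2 = (24 − 9) − 15 = 0, and ∂_2 has invariant factor 2 > 1, so H_1 ≅ Z/2Z.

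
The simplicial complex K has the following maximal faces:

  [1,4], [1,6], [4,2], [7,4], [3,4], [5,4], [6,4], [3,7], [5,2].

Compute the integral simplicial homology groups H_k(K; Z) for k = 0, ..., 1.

H_0 = Z,  H_1 = Z^3.

Take the total order 1 < 2 < 3 < 4 < 5 < 6 < 7 on the vertex set. Then K (dimension 1) consists of the simplices:

  0-simplices (7): [1], [2], [3], [4], [5], [6], [7]
  1-simplices (9): [1,4], [1,6], [2,4], [2,5], [3,4], [3,7], [4,5], [4,6], [4,7]

giving chain groups C_0 ≅ Z^7, C_1 ≅ Z^9.

∂_1: C_1 → C_0 is given by ∂[p,q] = [q] − [p]. For instance
  ∂[1,6] = [6] − [1].
The 7×9 boundary matrix has rank 6 and Smith normal form diag(1,1,1,1,1,1).

Now H_k = ker ∂_k / im ∂_{k+1}, so:

  H_0: rank C_0 − rank ∂_1 = 7 − 6 = 1, and the invariant factors of ∂_1 are all 1, so H_0 ≅ Z.
  H_1: rank ker ∂_1 − rank ∂_2 = (9 − 6) − 0 = 3, and there is no ∂_2, so H_1 ≅ Z^3.

(K is a triangulation of a wedge of 3 circles.)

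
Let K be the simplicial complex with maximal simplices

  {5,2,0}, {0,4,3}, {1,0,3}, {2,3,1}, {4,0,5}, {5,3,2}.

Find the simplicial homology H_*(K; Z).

K has 6 vertices, 12 edges, 6 triangles.
rank ∂_0 = 0, rank ∂_1 = 5 ⇒ b_0 = 6 − 0 − 5 = 1; all invariant factors of ∂_1 are 1 so no torsion. So H_0 ≅ Z.
rank ∂_1 = 5, rank ∂_2 = 6 ⇒ b_1 = 12 − 5 − 6 = 1; all invariant factors of ∂_2 are 1 so no torsion. So H_1 ≅ Z.
rank ∂_2 = 6, rank ∂_3 = 0 ⇒ b_2 = 6 − 6 − 0 = 0. So H_2 ≅ 0.

H_0 = Z,  H_1 = Z,  H_2 = 0.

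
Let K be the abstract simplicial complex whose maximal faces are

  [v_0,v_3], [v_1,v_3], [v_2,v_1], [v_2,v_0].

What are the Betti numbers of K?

We work with the vertex ordering v_0 < v_1 < v_2 < v_3. The simplices of K, each written with vertices in increasing order, are:

  0-simplices (4): [v_0], [v_1], [v_2], [v_3]
  1-simplices (4): [v_0,v_2], [v_0,v_3], [v_1,v_2], [v_1,v_3]

Hence C_0 ≅ Z^4, C_1 ≅ Z^4.

Boundary ∂_1: C_1 → C_0 maps an edge to its endpoints' difference, ∂[p,q] = q − p. For instance
  ∂[v_0,v_3] = [v_3] − [v_0].
This gives a 4×4 integer matrix of rank 3; reducing to Smith normal form yields diagonal entries (1,1,1).

Reading off H_k = ker ∂_k / im ∂_{k+1}:

  H_0: rank C_0 − rank ∂_1 = 4 − 3 = 1, and the invariant factors of ∂_1 are all 1, so H_0 ≅ Z.
  H_1: rank ker ∂_1 − rank ∂_2 = (4 − 3) − 0 = 1, and there is no ∂_2, so H_1 ≅ Z.

Hence the Betti numbers are b_0 = 1, b_1 = 1.

b_0 = 1, b_1 = 1.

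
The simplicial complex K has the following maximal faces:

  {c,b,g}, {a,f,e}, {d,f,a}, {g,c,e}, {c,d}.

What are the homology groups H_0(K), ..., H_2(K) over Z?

K has 7 vertices, 11 edges, 4 triangles.
rank ∂_0 = 0, rank ∂_1 = 6 ⇒ b_0 = 7 − 0 − 6 = 1; all invariant factors of ∂_1 are 1 so no torsion. So H_0 ≅ Z.
rank ∂_1 = 6, rank ∂_2 = 4 ⇒ b_1 = 11 − 6 − 4 = 1; all invariant factors of ∂_2 are 1 so no torsion. So H_1 ≅ Z.
rank ∂_2 = 4, rank ∂_3 = 0 ⇒ b_2 = 4 − 4 − 0 = 0. So H_2 ≅ 0.

H_0 = Z,  H_1 = Z,  H_2 = 0.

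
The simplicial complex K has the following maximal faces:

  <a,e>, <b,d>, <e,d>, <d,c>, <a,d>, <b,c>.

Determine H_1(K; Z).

Take the total order a < b < c < d < e on the vertex set. Then K (dimension 1) consists of the simplices:

  0-simplices (5): a, b, c, d, e
  1-simplices (6): ad, ae, bc, bd, cd, de

giving chain groups C_0 ≅ Z^5, C_1 ≅ Z^6.

The boundary map ∂_1: C_1 → C_0 sends each edge [p,q] (with p < q) to q − p. For instance
  ∂bc = c − b.
This gives a 5×6 integer matrix of rank 4; reducing to Smith normal form yields diagonal entries (1,1,1,1).

From H_k ≅ ker(∂_k) / im(∂_{k+1}) we obtain:

  H_1: rank ker ∂_1 − rank ∂_2 = (6 − 4) − 0 = 2, and there is no ∂_2, so H_1 = Z^2.

(K is a triangulation of a wedge of 2 circles.)

H_1 ≅ Z^2.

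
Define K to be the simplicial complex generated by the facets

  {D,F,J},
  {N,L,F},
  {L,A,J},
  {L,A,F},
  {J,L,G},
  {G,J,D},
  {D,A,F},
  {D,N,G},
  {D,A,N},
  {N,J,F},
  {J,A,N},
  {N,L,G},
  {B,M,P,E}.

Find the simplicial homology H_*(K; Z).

H_0 ≅ Z^2,  H_1 ≅ Z/2,  H_2 = 0,  H_3 = 0.

Order the vertices as A < B < D < E < F < G < J < L < M < N < P. Listing each simplex with vertices in this order, K has dimension 3 with simplices:

  0-simplices (11): A, B, D, E, F, G, J, L, M, N, P
  1-simplices (24): AD, AF, AJ, AL, AN, BE, BM, BP, DF, DG, DJ, DN, EM, EP, FJ, FL, FN, GJ, GL, GN, JL, JN, LN, MP
  2-simplices (16): ADF, ADN, AFL, AJL, AJN, BEM, BEP, BMP, DFJ, DGJ, DGN, EMP, FJN, FLN, GJL, GLN
  3-simplices (1): BEMP

Hence C_0 ≅ Z^11, C_1 ≅ Z^24, C_2 ≅ Z^16, C_3 ≅ Z^1.

Boundary ∂_1: C_1 → C_0 maps an edge to its endpoints' difference, ∂[p,q] = q − p. For instance
  ∂BE = E − B.
The resulting 11×24 matrix has rank 9, and its Smith normal form has invariant factors (1,1,1,1,1,1,1,1,1).

Boundary ∂_2: C_2 → C_1 sends each 2-simplex [p,q,r] to [q,r] − [p,r] + [p,q]. For instance
  ∂AJL = JL − AL + AJ,
  ∂FLN = LN − FN + FL.
As a 24×16 matrix over Z this has rank 15, with invariant factors (1,1,1,1,1,1,1,1,1,1,1,1,1,1,2).

Boundary ∂_3: C_3 → C_2 sends each 3-simplex σ to the alternating sum Σ_i (−1)^i (σ with its i-th vertex removed). For instance
  ∂BEMP = EMP − BMP + BEP − BEM.
The resulting 16×1 matrix has rank 1, and its Smith normal form has invariant factors (1).

From H_k ≅ ker(∂_k) / im(∂_{k+1}) we obtain:

  H_0: rank C_0 − rank ∂_1 = 11 − 9 = 2, and the invariant factors of ∂_1 are all 1, so H_0 = Z^2.
  H_1: rank ker ∂_1 − rank ∂_2 = (24 − 9) − 15 = 0, and ∂_2 has invariant factor 2 > 1, so H_1 = Z/2.
  H_2: rank ker ∂_2 − rank ∂_3 = (16 − 15) − 1 = 0, and the invariant factors of ∂_3 are all 1, so H_2 = 0.
  H_3: rank ker ∂_3 − rank ∂_4 = (1 − 1) − 0 = 0, and there is no ∂_4, so H_3 = 0.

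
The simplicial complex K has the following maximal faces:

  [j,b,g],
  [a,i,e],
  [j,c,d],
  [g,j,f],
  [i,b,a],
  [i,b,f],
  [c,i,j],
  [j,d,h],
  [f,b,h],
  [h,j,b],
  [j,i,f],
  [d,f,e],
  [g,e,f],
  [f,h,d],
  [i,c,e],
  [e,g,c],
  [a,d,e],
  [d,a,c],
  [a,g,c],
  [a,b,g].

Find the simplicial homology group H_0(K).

H_0 = Z.

We work with the vertex ordering a < b < c < d < e < f < g < h < i < j. The simplices of K, each written with vertices in increasing order, are:

  0-simplices (10): a, b, c, d, e, f, g, h, i, j
  1-simplices (30): ab, ac, ad, ae, ag, ai, bf, bg, bh, bi, bj, cd, ce, cg, ci, cj, de, df, dh, dj, ef, eg, ei, fg, fh, fi, fj, gj, hj, ij
  2-simplices (20): abg, abi, acd, acg, ade, aei, bfh, bfi, bgj, bhj, cdj, ceg, cei, cij, def, dfh, dhj, efg, fgj, fij

so the chain groups are C_0 ≅ Z^10, C_1 ≅ Z^30, C_2 ≅ Z^20.

∂_1: C_1 → C_0 is given by ∂[p,q] = [q] − [p].
The 10×30 boundary matrix has rank 9 and Smith normal form diag(1,1,1,1,1,1,1,1,1).

The boundary map ∂_2: C_2 → C_1 sends each 2-simplex [p,q,r] to [q,r] − [p,r] + [p,q]. For instance
  ∂efg = fg − eg + ef,
  ∂ceg = eg − cg + ce.
The 30×20 boundary matrix has rank 20 and Smith normal form diag(1,1,1,1,1,1,1,1,1,1,1,1,1,1,1,1,1,1,1,2).

Reading off H_k = ker ∂_k / im ∂_{k+1}:

  H_0: rank C_0 − rank ∂_1 = 10 − 9 = 1, and the invariant factors of ∂_1 are all 1, so H_0 ≅ Z.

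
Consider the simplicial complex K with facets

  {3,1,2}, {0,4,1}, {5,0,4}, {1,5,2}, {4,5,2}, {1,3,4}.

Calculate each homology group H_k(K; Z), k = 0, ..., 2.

H_0 = Z,  H_1 = Z,  H_2 = 0.

Take the total order 0 < 1 < 2 < 3 < 4 < 5 on the vertex set. Then K (dimension 2) consists of the simplices:

  0-simplices (6): [0], [1], [2], [3], [4], [5]
  1-simplices (12): [0,1], [0,4], [0,5], [1,2], [1,3], [1,4], [1,5], [2,3], [2,4], [2,5], [3,4], [4,5]
  2-simplices (6): [0,1,4], [0,4,5], [1,2,3], [1,2,5], [1,3,4], [2,4,5]

so the chain groups are C_0 ≅ Z^6, C_1 ≅ Z^12, C_2 ≅ Z^6.

The boundary map ∂_1: C_1 → C_0 is given by ∂[p,q] = [q] − [p]. For instance
  ∂[1,4] = [4] − [1].
As a 6×12 matrix over Z this has rank 5, with invariant factors (1,1,1,1,1).

∂_2: C_2 → C_1 sends each 2-simplex [p,q,r] to [q,r] − [p,r] + [p,q]. For instance
  ∂[1,2,5] = [2,5] − [1,5] + [1,2],
  ∂[1,3,4] = [3,4] − [1,4] + [1,3].
The 12×6 boundary matrix has rank 6 and Smith normal form diag(1,1,1,1,1,1).

Computing H_k = (kernel of ∂_k) / (image of ∂_{k+1}):

  H_0: rank C_0 − rank ∂_1 = 6 − 5 = 1, and the invariant factors of ∂_1 are all 1, so H_0 ≅ Z.
  H_1: rank ker ∂_1 − rank ∂_2 = (12 − 5) − 6 = 1, and the invariant factors of ∂_2 are all 1, so H_1 ≅ Z.
  H_2: rank ker ∂_2 − rank ∂_3 = (6 − 6) − 0 = 0, and there is no ∂_3, so H_2 ≅ 0.

As a check, the Euler characteristic is 6 − 12 + 6 = 0, which agrees with 1 − 1 + 0 = 0.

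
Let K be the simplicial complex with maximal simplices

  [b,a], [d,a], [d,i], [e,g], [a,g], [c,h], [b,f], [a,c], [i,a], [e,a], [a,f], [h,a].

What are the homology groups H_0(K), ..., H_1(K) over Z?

Fix the vertex order a < b < c < d < e < f < g < h < i and write every simplex with vertices in increasing order. Then dim K = 1 and the simplices of K are:

  0-simplices (9): a, b, c, d, e, f, g, h, i
  1-simplices (12): ab, ac, ad, ae, af, ag, ah, ai, bf, ch, di, eg

giving chain groups C_0 ≅ Z^9, C_1 ≅ Z^12.

The boundary map ∂_1: C_1 → C_0 is given by ∂[p,q] = [q] − [p]. For instance
  ∂ac = c − a.
The 9×12 boundary matrix has rank 8 and Smith normal form diag(1,1,1,1,1,1,1,1).

Reading off H_k = ker ∂_k / im ∂_{k+1}:

  H_0: rank C_0 − rank ∂_1 = 9 − 8 = 1, and the invariant factors of ∂_1 are all 1, so H_0 = Z.
  H_1: rank ker ∂_1 − rank ∂_2 = (12 − 8) − 0 = 4, and there is no ∂_2, so H_1 = Z^4.

As a check, the Euler characteristic is 9 − 12 = -3, which agrees with 1 − 4 = -3.

H_0 = Z,  H_1 = Z^4.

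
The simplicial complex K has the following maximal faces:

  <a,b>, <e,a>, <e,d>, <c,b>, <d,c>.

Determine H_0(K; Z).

K has 5 vertices, 5 edges.
rank ∂_0 = 0, rank ∂_1 = 4 ⇒ b_0 = 5 − 0 − 4 = 1; all invariant factors of ∂_1 are 1 so no torsion. So H_0 ≅ Z.

H_0 = Z.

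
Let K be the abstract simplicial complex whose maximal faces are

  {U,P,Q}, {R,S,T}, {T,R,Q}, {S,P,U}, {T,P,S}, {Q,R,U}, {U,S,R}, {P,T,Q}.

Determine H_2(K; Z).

H_2 ≅ Z.

Take the total order P < Q < R < S < T < U on the vertex set. Then K (dimension 2) consists of the simplices:

  0-simplices (6): P, Q, R, S, T, U
  1-simplices (12): PQ, PS, PT, PU, QR, QT, QU, RS, RT, RU, ST, SU
  2-simplices (8): PQT, PQU, PST, PSU, QRT, QRU, RST, RSU

Hence C_0 ≅ Z^6, C_1 ≅ Z^12, C_2 ≅ Z^8.

The boundary map ∂_1: C_1 → C_0 sends each edge [p,q] (with p < q) to q − p.
The 6×12 boundary matrix has rank 5 and Smith normal form diag(1,1,1,1,1).

The boundary map ∂_2: C_2 → C_1 acts by ∂[p,q,r] = [q,r] − [p,r] + [p,q]. For instance
  ∂PQU = QU − PU + PQ,
  ∂QRU = RU − QU + QR.
This gives a 12×8 integer matrix of rank 7; reducing to Smith normal form yields diagonal entries (1,1,1,1,1,1,1).

Computing H_k = (kernel of ∂_k) / (image of ∂_{k+1}):

  H_2: rank ker ∂_2 − rank ∂_3 = (8 − 7) − 0 = 1, and there is no ∂_3, so H_2 = Z.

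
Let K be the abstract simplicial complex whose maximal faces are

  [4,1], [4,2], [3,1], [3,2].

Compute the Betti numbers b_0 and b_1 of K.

K has 4 vertices, 4 edges.
rank ∂_0 = 0, rank ∂_1 = 3 ⇒ b_0 = 4 − 0 − 3 = 1; all invariant factors of ∂_1 are 1 so no torsion. So H_0 ≅ Z.
rank ∂_1 = 3, rank ∂_2 = 0 ⇒ b_1 = 4 − 3 − 0 = 1. So H_1 ≅ Z.

b_0 = 1, b_1 = 1.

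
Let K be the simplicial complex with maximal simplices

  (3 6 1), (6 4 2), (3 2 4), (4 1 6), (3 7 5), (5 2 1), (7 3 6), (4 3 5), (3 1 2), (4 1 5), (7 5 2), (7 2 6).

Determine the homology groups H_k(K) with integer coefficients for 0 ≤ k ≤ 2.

Take the total order 1 < 2 < 3 < 4 < 5 < 6 < 7 on the vertex set. Then K (dimension 2) consists of the simplices:

  0-simplices (7): [1], [2], [3], [4], [5], [6], [7]
  1-simplices (18): [1,2], [1,3], [1,4], [1,5], [1,6], [2,3], [2,4], [2,5], [2,6], [2,7], [3,4], [3,5], [3,6], [3,7], [4,5], [4,6], [5,7], [6,7]
  2-simplices (12): [1,2,3], [1,2,5], [1,3,6], [1,4,5], [1,4,6], [2,3,4], [2,4,6], [2,5,7], [2,6,7], [3,4,5], [3,5,7], [3,6,7]

Hence C_0 ≅ Z^7, C_1 ≅ Z^18, C_2 ≅ Z^12.

Boundary ∂_1: C_1 → C_0 sends each edge [p,q] (with p < q) to q − p.
This gives a 7×18 integer matrix of rank 6; reducing to Smith normal form yields diagonal entries (1,1,1,1,1,1).

The boundary map ∂_2: C_2 → C_1 sends each 2-simplex [p,q,r] to [q,r] − [p,r] + [p,q]. For instance
  ∂[3,6,7] = [6,7] − [3,7] + [3,6],
  ∂[2,3,4] = [3,4] − [2,4] + [2,3].
The resulting 18×12 matrix has rank 12, and its Smith normal form has invariant factors (1,1,1,1,1,1,1,1,1,1,1,2).

From H_k ≅ ker(∂_k) / im(∂_{k+1}) we obtain:

  H_0: rank C_0 − rank ∂_1 = 7 − 6 = 1, and the invariant factors of ∂_1 are all 1, so H_0 = Z.
  H_1: rank ker ∂_1 − rank ∂_2 = (18 − 6) − 12 = 0, and ∂_2 has invariant factor 2 > 1, so H_1 = Z/2.
  H_2: rank ker ∂_2 − rank ∂_3 = (12 − 12) − 0 = 0, and there is no ∂_3, so H_2 = 0.

H_0 = Z,  H_1 = Z/2,  H_2 = 0.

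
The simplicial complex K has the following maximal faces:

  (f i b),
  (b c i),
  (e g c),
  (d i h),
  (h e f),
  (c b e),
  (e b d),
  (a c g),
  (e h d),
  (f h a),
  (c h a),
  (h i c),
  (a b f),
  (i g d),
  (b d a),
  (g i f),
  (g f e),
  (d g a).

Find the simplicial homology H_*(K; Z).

Take the total order a < b < c < d < e < f < g < h < i on the vertex set. Then K (dimension 2) consists of the simplices:

  0-simplices (9): a, b, c, d, e, f, g, h, i
  1-simplices (27): ab, ac, ad, af, ag, ah, bc, bd, be, bf, bi, ce, cg, ch, ci, de, dg, dh, di, ef, eg, eh, fg, fh, fi, gi, hi
  2-simplices (18): abd, abf, acg, ach, adg, afh, bce, bci, bde, bfi, ceg, chi, deh, dgi, dhi, efg, efh, fgi

Hence C_0 ≅ Z^9, C_1 ≅ Z^27, C_2 ≅ Z^18.

∂_1: C_1 → C_0 maps an edge to its endpoints' difference, ∂[p,q] = q − p.
The 9×27 boundary matrix has rank 8 and Smith normal form diag(1,1,1,1,1,1,1,1).

∂_2: C_2 → C_1 maps a triangle to the signed sum of its edges. For instance
  ∂afh = fh − ah + af,
  ∂chi = hi − ci + ch.
The 27×18 boundary matrix has rank 17 and Smith normal form diag(1,1,1,1,1,1,1,1,1,1,1,1,1,1,1,1,1).

Now H_k = ker ∂_k / im ∂_{k+1}, so:

  H_0: rank C_0 − rank ∂_1 = 9 − 8 = 1, and the invariant factors of ∂_1 are all 1, so H_0 ≅ Z.
  H_1: rank ker ∂_1 − rank ∂_2 = (27 − 8) − 17 = 2, and the invariant factors of ∂_2 are all 1, so H_1 ≅ Z^2.
  H_2: rank ker ∂_2 − rank ∂_3 = (18 − 17) − 0 = 1, and there is no ∂_3, so H_2 ≅ Z.

As a check, the Euler characteristic is 9 − 27 + 18 = 0, which agrees with 1 − 2 + 1 = 0.
(K is a triangulation of the torus T^2.)

H_0 ≅ Z,  H_1 ≅ Z^2,  H_2 ≅ Z.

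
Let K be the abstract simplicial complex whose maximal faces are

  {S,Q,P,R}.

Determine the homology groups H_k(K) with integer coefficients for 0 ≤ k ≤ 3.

K has 4 vertices, 6 edges, 4 triangles, 1 3-simplex.
rank ∂_0 = 0, rank ∂_1 = 3 ⇒ b_0 = 4 − 0 − 3 = 1; all invariant factors of ∂_1 are 1 so no torsion. So H_0 ≅ Z.
rank ∂_1 = 3, rank ∂_2 = 3 ⇒ b_1 = 6 − 3 − 3 = 0; all invariant factors of ∂_2 are 1 so no torsion. So H_1 ≅ 0.
rank ∂_2 = 3, rank ∂_3 = 1 ⇒ b_2 = 4 − 3 − 1 = 0; all invariant factors of ∂_3 are 1 so no torsion. So H_2 ≅ 0.
rank ∂_3 = 1, rank ∂_4 = 0 ⇒ b_3 = 1 − 1 − 0 = 0. So H_3 ≅ 0.

H_0 ≅ Z,  H_1 = 0,  H_2 = 0,  H_3 = 0.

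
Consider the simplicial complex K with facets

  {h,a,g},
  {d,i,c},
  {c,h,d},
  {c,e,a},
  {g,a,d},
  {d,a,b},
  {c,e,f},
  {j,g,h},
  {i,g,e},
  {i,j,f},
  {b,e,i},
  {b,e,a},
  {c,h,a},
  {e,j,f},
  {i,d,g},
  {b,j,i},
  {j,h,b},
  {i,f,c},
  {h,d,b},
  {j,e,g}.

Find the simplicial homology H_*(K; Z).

Fix the vertex order a < b < c < d < e < f < g < h < i < j and write every simplex with vertices in increasing order. Then dim K = 2 and the simplices of K are:

  0-simplices (10): a, b, c, d, e, f, g, h, i, j
  1-simplices (30): ab, ac, ad, ae, ag, ah, bd, be, bh, bi, bj, cd, ce, cf, ch, ci, dg, dh, di, ef, eg, ei, ej, fi, fj, gh, gi, gj, hj, ij
  2-simplices (20): abd, abe, ace, ach, adg, agh, bdh, bei, bhj, bij, cdh, cdi, cef, cfi, dgi, efj, egi, egj, fij, ghj

giving chain groups C_0 ≅ Z^10, C_1 ≅ Z^30, C_2 ≅ Z^20.

Boundary ∂_1: C_1 → C_0 maps an edge to its endpoints' difference, ∂[p,q] = q − p. For instance
  ∂ei = i − e.
The 10×30 boundary matrix has rank 9 and Smith normal form diag(1,1,1,1,1,1,1,1,1).

∂_2: C_2 → C_1 acts by ∂[p,q,r] = [q,r] − [p,r] + [p,q]. For instance
  ∂ghj = hj − gj + gh,
  ∂abd = bd − ad + ab.
The 30×20 boundary matrix has rank 20 and Smith normal form diag(1,1,1,1,1,1,1,1,1,1,1,1,1,1,1,1,1,1,1,2).

Computing H_k = (kernel of ∂_k) / (image of ∂_{k+1}):

  H_0: rank C_0 − rank ∂_1 = 10 − 9 = 1, and the invariant factors of ∂_1 are all 1, so H_0 ≅ Z.
  H_1: rank ker ∂_1 − rank ∂_2 = (30 − 9) − 20 = 1, and ∂_2 has invariant factor 2 > 1, so H_1 ≅ Z ⊕ Z_2.
  H_2: rank ker ∂_2 − rank ∂_3 = (20 − 20) − 0 = 0, and there is no ∂_3, so H_2 ≅ 0.

H_0 = Z,  H_1 = Z ⊕ Z_2,  H_2 = 0.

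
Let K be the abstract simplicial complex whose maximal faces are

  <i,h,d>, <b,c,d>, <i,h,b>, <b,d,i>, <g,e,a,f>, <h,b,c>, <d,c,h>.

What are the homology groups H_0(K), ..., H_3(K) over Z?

K has 9 vertices, 15 edges, 10 triangles, 1 3-simplex.
rank ∂_0 = 0, rank ∂_1 = 7 ⇒ b_0 = 9 − 0 − 7 = 2; all invariant factors of ∂_1 are 1 so no torsion. So H_0 = Z^2.
rank ∂_1 = 7, rank ∂_2 = 8 ⇒ b_1 = 15 − 7 − 8 = 0; all invariant factors of ∂_2 are 1 so no torsion. So H_1 = 0.
rank ∂_2 = 8, rank ∂_3 = 1 ⇒ b_2 = 10 − 8 − 1 = 1; all invariant factors of ∂_3 are 1 so no torsion. So H_2 = Z.
rank ∂_3 = 1, rank ∂_4 = 0 ⇒ b_3 = 1 − 1 − 0 = 0. So H_3 = 0.

H_0 ≅ Z^2,  H_1 = 0,  H_2 ≅ Z,  H_3 = 0.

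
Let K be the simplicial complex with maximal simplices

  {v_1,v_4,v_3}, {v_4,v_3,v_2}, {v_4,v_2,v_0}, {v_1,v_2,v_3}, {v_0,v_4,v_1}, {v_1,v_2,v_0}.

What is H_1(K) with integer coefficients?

Fix the vertex order v_0 < v_1 < v_2 < v_3 < v_4 and write every simplex with vertices in increasing order. Then dim K = 2 and the simplices of K are:

  0-simplices (5): [v_0], [v_1], [v_2], [v_3], [v_4]
  1-simplices (9): [v_0,v_1], [v_0,v_2], [v_0,v_4], [v_1,v_2], [v_1,v_3], [v_1,v_4], [v_2,v_3], [v_2,v_4], [v_3,v_4]
  2-simplices (6): [v_0,v_1,v_2], [v_0,v_1,v_4], [v_0,v_2,v_4], [v_1,v_2,v_3], [v_1,v_3,v_4], [v_2,v_3,v_4]

giving chain groups C_0 ≅ Z^5, C_1 ≅ Z^9, C_2 ≅ Z^6.

∂_1: C_1 → C_0 sends each edge [p,q] (with p < q) to q − p.
The 5×9 boundary matrix has rank 4 and Smith normal form diag(1,1,1,1).

∂_2: C_2 → C_1 acts by ∂[p,q,r] = [q,r] − [p,r] + [p,q]. For instance
  ∂[v_1,v_2,v_3] = [v_2,v_3] − [v_1,v_3] + [v_1,v_2],
  ∂[v_2,v_3,v_4] = [v_3,v_4] − [v_2,v_4] + [v_2,v_3].
The resulting 9×6 matrix has rank 5, and its Smith normal form has invariant factors (1,1,1,1,1).

Now H_k = ker ∂_k / im ∂_{k+1}, so:

  H_1: rank ker ∂_1 − rank ∂_2 = (9 − 4) − 5 = 0, and the invariant factors of ∂_2 are all 1, so H_1 ≅ 0.

H_1 ≅ 0.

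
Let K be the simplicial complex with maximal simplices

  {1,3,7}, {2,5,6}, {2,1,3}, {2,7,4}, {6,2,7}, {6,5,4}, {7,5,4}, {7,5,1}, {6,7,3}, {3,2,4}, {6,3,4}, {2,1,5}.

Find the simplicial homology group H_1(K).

Order the vertices as 1 < 2 < 3 < 4 < 5 < 6 < 7. Listing each simplex with vertices in this order, K has dimension 2 with simplices:

  0-simplices (7): [1], [2], [3], [4], [5], [6], [7]
  1-simplices (18): [1,2], [1,3], [1,5], [1,7], [2,3], [2,4], [2,5], [2,6], [2,7], [3,4], [3,6], [3,7], [4,5], [4,6], [4,7], [5,6], [5,7], [6,7]
  2-simplices (12): [1,2,3], [1,2,5], [1,3,7], [1,5,7], [2,3,4], [2,4,7], [2,5,6], [2,6,7], [3,4,6], [3,6,7], [4,5,6], [4,5,7]

Hence C_0 ≅ Z^7, C_1 ≅ Z^18, C_2 ≅ Z^12.

The boundary map ∂_1: C_1 → C_0 is given by ∂[p,q] = [q] − [p].
The resulting 7×18 matrix has rank 6, and its Smith normal form has invariant factors (1,1,1,1,1,1).

∂_2: C_2 → C_1 sends each 2-simplex [p,q,r] to [q,r] − [p,r] + [p,q]. For instance
  ∂[3,6,7] = [6,7] − [3,7] + [3,6],
  ∂[1,3,7] = [3,7] − [1,7] + [1,3].
As a 18×12 matrix over Z this has rank 12, with invariant factors (1,1,1,1,1,1,1,1,1,1,1,2).

Now H_k = ker ∂_k / im ∂_{k+1}, so:

  H_1: rank ker ∂_1 − rank ∂_2 = (18 − 6) − 12 = 0, and ∂_2 has invariant factor 2 > 1, so H_1 ≅ Z/2.

H_1 = Z/2.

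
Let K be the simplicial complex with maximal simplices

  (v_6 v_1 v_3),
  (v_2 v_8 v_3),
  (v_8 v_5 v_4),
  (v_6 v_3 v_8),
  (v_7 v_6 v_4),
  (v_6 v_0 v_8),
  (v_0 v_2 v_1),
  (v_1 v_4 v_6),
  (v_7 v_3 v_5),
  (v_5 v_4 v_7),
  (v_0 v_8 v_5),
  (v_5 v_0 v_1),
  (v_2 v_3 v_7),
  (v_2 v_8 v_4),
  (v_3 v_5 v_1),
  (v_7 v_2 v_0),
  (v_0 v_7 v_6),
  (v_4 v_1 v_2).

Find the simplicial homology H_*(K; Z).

We work with the vertex ordering v_0 < v_1 < v_2 < v_3 < v_4 < v_5 < v_6 < v_7 < v_8. The simplices of K, each written with vertices in increasing order, are:

  0-simplices (9): [v_0], [v_1], [v_2], [v_3], [v_4], [v_5], [v_6], [v_7], [v_8]
  1-simplices (27): (27 of them)
  2-simplices (18): (18 of them)

so the chain groups are C_0 ≅ Z^9, C_1 ≅ Z^27, C_2 ≅ Z^18.

Boundary ∂_1: C_1 → C_0 is given by ∂[p,q] = [q] − [p]. For instance
  ∂[v_2,v_8] = [v_8] − [v_2].
The 9×27 boundary matrix has rank 8 and Smith normal form diag(1,1,1,1,1,1,1,1).

Boundary ∂_2: C_2 → C_1 sends each 2-simplex [p,q,r] to [q,r] − [p,r] + [p,q]. For instance
  ∂[v_3,v_6,v_8] = [v_6,v_8] − [v_3,v_8] + [v_3,v_6],
  ∂[v_0,v_5,v_8] = [v_5,v_8] − [v_0,v_8] + [v_0,v_5].
The 27×18 boundary matrix has rank 17 and Smith normal form diag(1,1,1,1,1,1,1,1,1,1,1,1,1,1,1,1,1).

Reading off H_k = ker ∂_k / im ∂_{k+1}:

  H_0: rank C_0 − rank ∂_1 = 9 − 8 = 1, and the invariant factors of ∂_1 are all 1, so H_0 = Z.
  H_1: rank ker ∂_1 − rank ∂_2 = (27 − 8) − 17 = 2, and the invariant factors of ∂_2 are all 1, so H_1 = Z^2.
  H_2: rank ker ∂_2 − rank ∂_3 = (18 − 17) − 0 = 1, and there is no ∂_3, so H_2 = Z.

H_0 ≅ Z,  H_1 ≅ Z^2,  H_2 ≅ Z.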